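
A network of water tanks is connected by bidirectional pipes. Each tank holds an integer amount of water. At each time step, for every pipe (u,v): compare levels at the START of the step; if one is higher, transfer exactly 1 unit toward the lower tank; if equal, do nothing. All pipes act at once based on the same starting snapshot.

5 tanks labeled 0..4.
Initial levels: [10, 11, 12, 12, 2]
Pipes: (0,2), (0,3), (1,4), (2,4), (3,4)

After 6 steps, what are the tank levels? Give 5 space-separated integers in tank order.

Step 1: flows [2->0,3->0,1->4,2->4,3->4] -> levels [12 10 10 10 5]
Step 2: flows [0->2,0->3,1->4,2->4,3->4] -> levels [10 9 10 10 8]
Step 3: flows [0=2,0=3,1->4,2->4,3->4] -> levels [10 8 9 9 11]
Step 4: flows [0->2,0->3,4->1,4->2,4->3] -> levels [8 9 11 11 8]
Step 5: flows [2->0,3->0,1->4,2->4,3->4] -> levels [10 8 9 9 11]
  -> period-2 cycle: step 5 state = step 3 state
  -> state at step 6: (6-3) mod 2 = 1, same as step 4 -> [8 9 11 11 8]

Answer: 8 9 11 11 8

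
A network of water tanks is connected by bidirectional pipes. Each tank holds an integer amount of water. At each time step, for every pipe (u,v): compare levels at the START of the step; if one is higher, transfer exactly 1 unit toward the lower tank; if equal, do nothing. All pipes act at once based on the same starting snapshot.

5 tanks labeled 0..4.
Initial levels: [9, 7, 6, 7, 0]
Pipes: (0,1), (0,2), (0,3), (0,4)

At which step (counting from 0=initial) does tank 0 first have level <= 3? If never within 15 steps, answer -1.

Step 1: flows [0->1,0->2,0->3,0->4] -> levels [5 8 7 8 1]
Step 2: flows [1->0,2->0,3->0,0->4] -> levels [7 7 6 7 2]
Step 3: flows [0=1,0->2,0=3,0->4] -> levels [5 7 7 7 3]
Step 4: flows [1->0,2->0,3->0,0->4] -> levels [7 6 6 6 4]
Step 5: flows [0->1,0->2,0->3,0->4] -> levels [3 7 7 7 5]
Tank 0 first reaches <=3 at step 5

Answer: 5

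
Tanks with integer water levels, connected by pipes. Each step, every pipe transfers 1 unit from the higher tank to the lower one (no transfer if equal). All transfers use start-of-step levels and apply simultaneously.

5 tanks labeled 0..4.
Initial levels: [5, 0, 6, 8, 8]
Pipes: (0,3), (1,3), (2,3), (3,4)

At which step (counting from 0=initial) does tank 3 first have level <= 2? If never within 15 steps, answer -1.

Step 1: flows [3->0,3->1,3->2,3=4] -> levels [6 1 7 5 8]
Step 2: flows [0->3,3->1,2->3,4->3] -> levels [5 2 6 7 7]
Step 3: flows [3->0,3->1,3->2,3=4] -> levels [6 3 7 4 7]
Step 4: flows [0->3,3->1,2->3,4->3] -> levels [5 4 6 6 6]
Step 5: flows [3->0,3->1,2=3,3=4] -> levels [6 5 6 4 6]
Step 6: flows [0->3,1->3,2->3,4->3] -> levels [5 4 5 8 5]
Step 7: flows [3->0,3->1,3->2,3->4] -> levels [6 5 6 4 6]
  -> period-2 cycle (repeats step 5); tank 3 never drops to <=2
Tank 3 never reaches <=2 within 15 steps

Answer: -1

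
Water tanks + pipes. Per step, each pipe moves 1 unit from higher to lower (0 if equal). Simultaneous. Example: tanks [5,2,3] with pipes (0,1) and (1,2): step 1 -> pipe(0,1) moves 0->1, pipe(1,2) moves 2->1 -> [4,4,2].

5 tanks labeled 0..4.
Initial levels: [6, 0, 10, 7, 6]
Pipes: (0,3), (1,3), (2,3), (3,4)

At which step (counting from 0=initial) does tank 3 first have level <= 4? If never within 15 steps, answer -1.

Answer: 5

Derivation:
Step 1: flows [3->0,3->1,2->3,3->4] -> levels [7 1 9 5 7]
Step 2: flows [0->3,3->1,2->3,4->3] -> levels [6 2 8 7 6]
Step 3: flows [3->0,3->1,2->3,3->4] -> levels [7 3 7 5 7]
Step 4: flows [0->3,3->1,2->3,4->3] -> levels [6 4 6 7 6]
Step 5: flows [3->0,3->1,3->2,3->4] -> levels [7 5 7 3 7]
Tank 3 first reaches <=4 at step 5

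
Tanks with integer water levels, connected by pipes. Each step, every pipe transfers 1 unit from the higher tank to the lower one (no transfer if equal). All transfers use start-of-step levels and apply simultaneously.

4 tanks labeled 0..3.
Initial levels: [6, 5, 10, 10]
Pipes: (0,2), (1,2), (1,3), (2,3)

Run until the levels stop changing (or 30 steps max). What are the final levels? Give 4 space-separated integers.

Answer: 8 9 6 8

Derivation:
Step 1: flows [2->0,2->1,3->1,2=3] -> levels [7 7 8 9]
Step 2: flows [2->0,2->1,3->1,3->2] -> levels [8 9 7 7]
Step 3: flows [0->2,1->2,1->3,2=3] -> levels [7 7 9 8]
Step 4: flows [2->0,2->1,3->1,2->3] -> levels [8 9 6 8]
Step 5: flows [0->2,1->2,1->3,3->2] -> levels [7 7 9 8]
  -> period-2 cycle: step 5 state = step 3 state; never stabilizes
  -> state at step 30: (30-3) mod 2 = 1, same as step 4 -> [8 9 6 8]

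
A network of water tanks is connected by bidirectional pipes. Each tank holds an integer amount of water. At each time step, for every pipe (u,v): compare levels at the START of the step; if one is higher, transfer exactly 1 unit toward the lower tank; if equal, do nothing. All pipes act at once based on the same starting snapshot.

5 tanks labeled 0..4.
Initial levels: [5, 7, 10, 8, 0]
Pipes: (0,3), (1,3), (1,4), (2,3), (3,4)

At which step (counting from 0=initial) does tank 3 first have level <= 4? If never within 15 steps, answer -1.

Answer: 5

Derivation:
Step 1: flows [3->0,3->1,1->4,2->3,3->4] -> levels [6 7 9 6 2]
Step 2: flows [0=3,1->3,1->4,2->3,3->4] -> levels [6 5 8 7 4]
Step 3: flows [3->0,3->1,1->4,2->3,3->4] -> levels [7 5 7 5 6]
Step 4: flows [0->3,1=3,4->1,2->3,4->3] -> levels [6 6 6 8 4]
Step 5: flows [3->0,3->1,1->4,3->2,3->4] -> levels [7 6 7 4 6]
Tank 3 first reaches <=4 at step 5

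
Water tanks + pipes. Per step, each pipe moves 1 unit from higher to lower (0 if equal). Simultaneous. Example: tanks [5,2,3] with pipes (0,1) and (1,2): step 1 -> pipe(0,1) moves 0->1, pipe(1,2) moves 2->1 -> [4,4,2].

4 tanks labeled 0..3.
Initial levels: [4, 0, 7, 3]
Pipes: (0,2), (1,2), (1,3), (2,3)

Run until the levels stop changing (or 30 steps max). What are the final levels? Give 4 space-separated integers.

Answer: 4 4 2 4

Derivation:
Step 1: flows [2->0,2->1,3->1,2->3] -> levels [5 2 4 3]
Step 2: flows [0->2,2->1,3->1,2->3] -> levels [4 4 3 3]
Step 3: flows [0->2,1->2,1->3,2=3] -> levels [3 2 5 4]
Step 4: flows [2->0,2->1,3->1,2->3] -> levels [4 4 2 4]
Step 5: flows [0->2,1->2,1=3,3->2] -> levels [3 3 5 3]
Step 6: flows [2->0,2->1,1=3,2->3] -> levels [4 4 2 4]
  -> period-2 cycle: step 6 state = step 4 state; never stabilizes
  -> state at step 30: (30-4) mod 2 = 0, same as step 4 -> [4 4 2 4]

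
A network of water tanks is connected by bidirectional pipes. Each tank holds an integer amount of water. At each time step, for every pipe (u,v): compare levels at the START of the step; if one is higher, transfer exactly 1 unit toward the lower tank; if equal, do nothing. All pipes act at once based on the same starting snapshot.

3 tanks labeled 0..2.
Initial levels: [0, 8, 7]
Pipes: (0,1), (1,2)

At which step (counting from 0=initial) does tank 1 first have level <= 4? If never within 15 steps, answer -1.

Answer: -1

Derivation:
Step 1: flows [1->0,1->2] -> levels [1 6 8]
Step 2: flows [1->0,2->1] -> levels [2 6 7]
Step 3: flows [1->0,2->1] -> levels [3 6 6]
Step 4: flows [1->0,1=2] -> levels [4 5 6]
Step 5: flows [1->0,2->1] -> levels [5 5 5]
Step 6: flows [0=1,1=2] -> levels [5 5 5]
  -> stable; tank 1 stays at 5 > 4
Tank 1 never reaches <=4 within 15 steps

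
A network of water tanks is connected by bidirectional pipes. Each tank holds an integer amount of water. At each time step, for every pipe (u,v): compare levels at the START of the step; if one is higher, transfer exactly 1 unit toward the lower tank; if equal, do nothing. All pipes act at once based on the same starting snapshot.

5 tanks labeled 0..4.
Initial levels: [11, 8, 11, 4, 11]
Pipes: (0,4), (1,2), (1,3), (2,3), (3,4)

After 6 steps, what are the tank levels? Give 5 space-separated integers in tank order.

Step 1: flows [0=4,2->1,1->3,2->3,4->3] -> levels [11 8 9 7 10]
Step 2: flows [0->4,2->1,1->3,2->3,4->3] -> levels [10 8 7 10 10]
Step 3: flows [0=4,1->2,3->1,3->2,3=4] -> levels [10 8 9 8 10]
Step 4: flows [0=4,2->1,1=3,2->3,4->3] -> levels [10 9 7 10 9]
Step 5: flows [0->4,1->2,3->1,3->2,3->4] -> levels [9 9 9 7 11]
Step 6: flows [4->0,1=2,1->3,2->3,4->3] -> levels [10 8 8 10 9]

Answer: 10 8 8 10 9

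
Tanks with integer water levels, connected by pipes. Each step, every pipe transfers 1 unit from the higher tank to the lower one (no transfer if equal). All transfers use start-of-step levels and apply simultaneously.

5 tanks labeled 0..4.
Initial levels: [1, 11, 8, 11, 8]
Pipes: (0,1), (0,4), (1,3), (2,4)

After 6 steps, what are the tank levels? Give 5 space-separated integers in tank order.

Step 1: flows [1->0,4->0,1=3,2=4] -> levels [3 10 8 11 7]
Step 2: flows [1->0,4->0,3->1,2->4] -> levels [5 10 7 10 7]
Step 3: flows [1->0,4->0,1=3,2=4] -> levels [7 9 7 10 6]
Step 4: flows [1->0,0->4,3->1,2->4] -> levels [7 9 6 9 8]
Step 5: flows [1->0,4->0,1=3,4->2] -> levels [9 8 7 9 6]
Step 6: flows [0->1,0->4,3->1,2->4] -> levels [7 10 6 8 8]

Answer: 7 10 6 8 8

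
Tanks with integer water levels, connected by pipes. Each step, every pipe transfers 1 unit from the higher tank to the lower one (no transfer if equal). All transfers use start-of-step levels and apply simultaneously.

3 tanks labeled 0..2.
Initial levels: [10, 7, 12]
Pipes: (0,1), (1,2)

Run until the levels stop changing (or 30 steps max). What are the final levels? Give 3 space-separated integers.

Step 1: flows [0->1,2->1] -> levels [9 9 11]
Step 2: flows [0=1,2->1] -> levels [9 10 10]
Step 3: flows [1->0,1=2] -> levels [10 9 10]
Step 4: flows [0->1,2->1] -> levels [9 11 9]
Step 5: flows [1->0,1->2] -> levels [10 9 10]
  -> period-2 cycle: step 5 state = step 3 state; never stabilizes
  -> state at step 30: (30-3) mod 2 = 1, same as step 4 -> [9 11 9]

Answer: 9 11 9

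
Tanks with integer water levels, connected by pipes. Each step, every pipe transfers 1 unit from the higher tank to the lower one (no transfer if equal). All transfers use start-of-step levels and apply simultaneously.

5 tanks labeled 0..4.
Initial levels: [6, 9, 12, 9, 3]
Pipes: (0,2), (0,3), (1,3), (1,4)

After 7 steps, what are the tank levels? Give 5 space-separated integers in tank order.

Answer: 9 8 8 7 7

Derivation:
Step 1: flows [2->0,3->0,1=3,1->4] -> levels [8 8 11 8 4]
Step 2: flows [2->0,0=3,1=3,1->4] -> levels [9 7 10 8 5]
Step 3: flows [2->0,0->3,3->1,1->4] -> levels [9 7 9 8 6]
Step 4: flows [0=2,0->3,3->1,1->4] -> levels [8 7 9 8 7]
Step 5: flows [2->0,0=3,3->1,1=4] -> levels [9 8 8 7 7]
Step 6: flows [0->2,0->3,1->3,1->4] -> levels [7 6 9 9 8]
Step 7: flows [2->0,3->0,3->1,4->1] -> levels [9 8 8 7 7]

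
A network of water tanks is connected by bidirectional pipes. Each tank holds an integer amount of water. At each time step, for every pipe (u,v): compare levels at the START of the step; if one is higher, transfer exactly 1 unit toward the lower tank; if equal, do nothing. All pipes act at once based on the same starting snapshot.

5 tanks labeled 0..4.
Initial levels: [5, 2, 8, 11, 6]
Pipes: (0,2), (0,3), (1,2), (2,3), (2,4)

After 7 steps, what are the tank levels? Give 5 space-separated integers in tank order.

Answer: 8 5 4 8 7

Derivation:
Step 1: flows [2->0,3->0,2->1,3->2,2->4] -> levels [7 3 6 9 7]
Step 2: flows [0->2,3->0,2->1,3->2,4->2] -> levels [7 4 8 7 6]
Step 3: flows [2->0,0=3,2->1,2->3,2->4] -> levels [8 5 4 8 7]
Step 4: flows [0->2,0=3,1->2,3->2,4->2] -> levels [7 4 8 7 6]
  -> period-2 cycle: step 4 state = step 2 state
  -> state at step 7: (7-2) mod 2 = 1, same as step 3 -> [8 5 4 8 7]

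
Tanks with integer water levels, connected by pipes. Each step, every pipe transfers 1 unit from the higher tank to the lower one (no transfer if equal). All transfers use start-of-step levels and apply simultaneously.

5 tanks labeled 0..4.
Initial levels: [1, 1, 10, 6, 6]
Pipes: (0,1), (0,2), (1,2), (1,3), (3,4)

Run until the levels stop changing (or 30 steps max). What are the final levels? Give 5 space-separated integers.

Answer: 5 3 6 6 4

Derivation:
Step 1: flows [0=1,2->0,2->1,3->1,3=4] -> levels [2 3 8 5 6]
Step 2: flows [1->0,2->0,2->1,3->1,4->3] -> levels [4 4 6 5 5]
Step 3: flows [0=1,2->0,2->1,3->1,3=4] -> levels [5 6 4 4 5]
Step 4: flows [1->0,0->2,1->2,1->3,4->3] -> levels [5 3 6 6 4]
Step 5: flows [0->1,2->0,2->1,3->1,3->4] -> levels [5 6 4 4 5]
  -> period-2 cycle: step 5 state = step 3 state; never stabilizes
  -> state at step 30: (30-3) mod 2 = 1, same as step 4 -> [5 3 6 6 4]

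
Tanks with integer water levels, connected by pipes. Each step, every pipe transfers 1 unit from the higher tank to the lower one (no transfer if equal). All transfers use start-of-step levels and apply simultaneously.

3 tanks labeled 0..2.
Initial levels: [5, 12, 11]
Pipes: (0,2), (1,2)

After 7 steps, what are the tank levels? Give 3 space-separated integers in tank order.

Step 1: flows [2->0,1->2] -> levels [6 11 11]
Step 2: flows [2->0,1=2] -> levels [7 11 10]
Step 3: flows [2->0,1->2] -> levels [8 10 10]
Step 4: flows [2->0,1=2] -> levels [9 10 9]
Step 5: flows [0=2,1->2] -> levels [9 9 10]
Step 6: flows [2->0,2->1] -> levels [10 10 8]
Step 7: flows [0->2,1->2] -> levels [9 9 10]

Answer: 9 9 10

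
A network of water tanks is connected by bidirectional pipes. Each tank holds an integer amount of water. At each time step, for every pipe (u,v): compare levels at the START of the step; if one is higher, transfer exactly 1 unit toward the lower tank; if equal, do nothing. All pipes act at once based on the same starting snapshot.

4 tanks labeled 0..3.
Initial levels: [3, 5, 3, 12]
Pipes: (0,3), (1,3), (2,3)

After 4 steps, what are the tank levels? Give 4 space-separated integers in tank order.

Step 1: flows [3->0,3->1,3->2] -> levels [4 6 4 9]
Step 2: flows [3->0,3->1,3->2] -> levels [5 7 5 6]
Step 3: flows [3->0,1->3,3->2] -> levels [6 6 6 5]
Step 4: flows [0->3,1->3,2->3] -> levels [5 5 5 8]

Answer: 5 5 5 8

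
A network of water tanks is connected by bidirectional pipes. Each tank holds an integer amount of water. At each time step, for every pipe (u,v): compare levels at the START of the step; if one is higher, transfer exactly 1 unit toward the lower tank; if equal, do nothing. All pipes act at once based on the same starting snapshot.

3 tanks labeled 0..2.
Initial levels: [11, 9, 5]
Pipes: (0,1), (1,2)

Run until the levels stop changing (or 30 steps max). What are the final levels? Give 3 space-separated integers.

Answer: 8 9 8

Derivation:
Step 1: flows [0->1,1->2] -> levels [10 9 6]
Step 2: flows [0->1,1->2] -> levels [9 9 7]
Step 3: flows [0=1,1->2] -> levels [9 8 8]
Step 4: flows [0->1,1=2] -> levels [8 9 8]
Step 5: flows [1->0,1->2] -> levels [9 7 9]
Step 6: flows [0->1,2->1] -> levels [8 9 8]
  -> period-2 cycle: step 6 state = step 4 state; never stabilizes
  -> state at step 30: (30-4) mod 2 = 0, same as step 4 -> [8 9 8]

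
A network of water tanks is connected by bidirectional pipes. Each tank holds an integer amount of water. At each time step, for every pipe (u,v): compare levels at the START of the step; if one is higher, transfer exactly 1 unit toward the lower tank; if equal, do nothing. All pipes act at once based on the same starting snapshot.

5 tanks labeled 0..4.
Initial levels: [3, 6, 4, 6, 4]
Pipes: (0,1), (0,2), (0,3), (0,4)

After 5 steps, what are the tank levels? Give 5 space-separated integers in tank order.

Answer: 7 5 3 5 3

Derivation:
Step 1: flows [1->0,2->0,3->0,4->0] -> levels [7 5 3 5 3]
Step 2: flows [0->1,0->2,0->3,0->4] -> levels [3 6 4 6 4]
  -> period-2 cycle: step 2 state = step 0 state
  -> state at step 5: (5-0) mod 2 = 1, same as step 1 -> [7 5 3 5 3]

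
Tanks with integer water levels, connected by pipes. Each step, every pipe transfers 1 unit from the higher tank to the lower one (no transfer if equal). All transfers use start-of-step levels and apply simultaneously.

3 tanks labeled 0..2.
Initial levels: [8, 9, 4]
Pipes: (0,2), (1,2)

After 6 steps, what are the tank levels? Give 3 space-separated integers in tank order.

Answer: 6 7 8

Derivation:
Step 1: flows [0->2,1->2] -> levels [7 8 6]
Step 2: flows [0->2,1->2] -> levels [6 7 8]
Step 3: flows [2->0,2->1] -> levels [7 8 6]
  -> period-2 cycle: step 3 state = step 1 state
  -> state at step 6: (6-1) mod 2 = 1, same as step 2 -> [6 7 8]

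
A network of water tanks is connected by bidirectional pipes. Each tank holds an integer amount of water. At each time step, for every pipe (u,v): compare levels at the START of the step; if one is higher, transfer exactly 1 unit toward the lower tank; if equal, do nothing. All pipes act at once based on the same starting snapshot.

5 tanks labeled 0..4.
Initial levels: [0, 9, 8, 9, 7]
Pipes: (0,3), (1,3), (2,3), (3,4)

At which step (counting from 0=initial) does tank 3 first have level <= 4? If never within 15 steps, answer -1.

Step 1: flows [3->0,1=3,3->2,3->4] -> levels [1 9 9 6 8]
Step 2: flows [3->0,1->3,2->3,4->3] -> levels [2 8 8 8 7]
Step 3: flows [3->0,1=3,2=3,3->4] -> levels [3 8 8 6 8]
Step 4: flows [3->0,1->3,2->3,4->3] -> levels [4 7 7 8 7]
Step 5: flows [3->0,3->1,3->2,3->4] -> levels [5 8 8 4 8]
Tank 3 first reaches <=4 at step 5

Answer: 5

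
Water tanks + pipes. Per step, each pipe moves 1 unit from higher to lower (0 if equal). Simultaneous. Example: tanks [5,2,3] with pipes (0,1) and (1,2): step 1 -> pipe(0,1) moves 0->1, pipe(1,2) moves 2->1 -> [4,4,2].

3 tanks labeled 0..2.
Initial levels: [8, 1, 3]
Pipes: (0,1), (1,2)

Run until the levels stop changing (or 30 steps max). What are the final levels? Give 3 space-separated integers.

Step 1: flows [0->1,2->1] -> levels [7 3 2]
Step 2: flows [0->1,1->2] -> levels [6 3 3]
Step 3: flows [0->1,1=2] -> levels [5 4 3]
Step 4: flows [0->1,1->2] -> levels [4 4 4]
Step 5: flows [0=1,1=2] -> levels [4 4 4]
  -> stable (no change)

Answer: 4 4 4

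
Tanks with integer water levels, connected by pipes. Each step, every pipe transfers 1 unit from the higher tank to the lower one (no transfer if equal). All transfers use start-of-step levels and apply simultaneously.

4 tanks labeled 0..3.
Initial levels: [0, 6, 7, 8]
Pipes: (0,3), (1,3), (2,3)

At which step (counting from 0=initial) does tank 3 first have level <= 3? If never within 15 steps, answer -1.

Step 1: flows [3->0,3->1,3->2] -> levels [1 7 8 5]
Step 2: flows [3->0,1->3,2->3] -> levels [2 6 7 6]
Step 3: flows [3->0,1=3,2->3] -> levels [3 6 6 6]
Step 4: flows [3->0,1=3,2=3] -> levels [4 6 6 5]
Step 5: flows [3->0,1->3,2->3] -> levels [5 5 5 6]
Step 6: flows [3->0,3->1,3->2] -> levels [6 6 6 3]
Tank 3 first reaches <=3 at step 6

Answer: 6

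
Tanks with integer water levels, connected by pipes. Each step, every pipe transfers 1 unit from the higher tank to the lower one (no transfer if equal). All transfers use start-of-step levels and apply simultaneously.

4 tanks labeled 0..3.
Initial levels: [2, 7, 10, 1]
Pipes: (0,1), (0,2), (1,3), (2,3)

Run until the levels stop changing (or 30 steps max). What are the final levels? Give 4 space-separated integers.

Answer: 5 5 5 5

Derivation:
Step 1: flows [1->0,2->0,1->3,2->3] -> levels [4 5 8 3]
Step 2: flows [1->0,2->0,1->3,2->3] -> levels [6 3 6 5]
Step 3: flows [0->1,0=2,3->1,2->3] -> levels [5 5 5 5]
Step 4: flows [0=1,0=2,1=3,2=3] -> levels [5 5 5 5]
  -> stable (no change)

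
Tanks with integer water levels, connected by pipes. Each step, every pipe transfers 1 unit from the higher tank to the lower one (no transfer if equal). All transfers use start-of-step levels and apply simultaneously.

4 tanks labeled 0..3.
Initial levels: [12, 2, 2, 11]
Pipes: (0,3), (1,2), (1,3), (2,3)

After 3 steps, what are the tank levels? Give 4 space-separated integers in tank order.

Answer: 9 5 5 8

Derivation:
Step 1: flows [0->3,1=2,3->1,3->2] -> levels [11 3 3 10]
Step 2: flows [0->3,1=2,3->1,3->2] -> levels [10 4 4 9]
Step 3: flows [0->3,1=2,3->1,3->2] -> levels [9 5 5 8]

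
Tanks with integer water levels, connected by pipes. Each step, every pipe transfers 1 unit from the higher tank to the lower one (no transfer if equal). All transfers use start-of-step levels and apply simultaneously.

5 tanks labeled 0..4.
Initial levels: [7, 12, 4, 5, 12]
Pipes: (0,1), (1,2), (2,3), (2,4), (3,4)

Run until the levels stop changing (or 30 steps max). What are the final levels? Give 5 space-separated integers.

Step 1: flows [1->0,1->2,3->2,4->2,4->3] -> levels [8 10 7 5 10]
Step 2: flows [1->0,1->2,2->3,4->2,4->3] -> levels [9 8 8 7 8]
Step 3: flows [0->1,1=2,2->3,2=4,4->3] -> levels [8 9 7 9 7]
Step 4: flows [1->0,1->2,3->2,2=4,3->4] -> levels [9 7 9 7 8]
Step 5: flows [0->1,2->1,2->3,2->4,4->3] -> levels [8 9 6 9 8]
Step 6: flows [1->0,1->2,3->2,4->2,3->4] -> levels [9 7 9 7 8]
  -> period-2 cycle: step 6 state = step 4 state; never stabilizes
  -> state at step 30: (30-4) mod 2 = 0, same as step 4 -> [9 7 9 7 8]

Answer: 9 7 9 7 8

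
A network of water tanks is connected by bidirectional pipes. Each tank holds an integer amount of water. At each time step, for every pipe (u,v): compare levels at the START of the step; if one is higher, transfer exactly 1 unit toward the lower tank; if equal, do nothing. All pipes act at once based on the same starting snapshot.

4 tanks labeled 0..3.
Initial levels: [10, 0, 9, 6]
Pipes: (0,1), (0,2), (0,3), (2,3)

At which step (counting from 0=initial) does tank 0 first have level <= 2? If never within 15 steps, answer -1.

Step 1: flows [0->1,0->2,0->3,2->3] -> levels [7 1 9 8]
Step 2: flows [0->1,2->0,3->0,2->3] -> levels [8 2 7 8]
Step 3: flows [0->1,0->2,0=3,3->2] -> levels [6 3 9 7]
Step 4: flows [0->1,2->0,3->0,2->3] -> levels [7 4 7 7]
Step 5: flows [0->1,0=2,0=3,2=3] -> levels [6 5 7 7]
Step 6: flows [0->1,2->0,3->0,2=3] -> levels [7 6 6 6]
Step 7: flows [0->1,0->2,0->3,2=3] -> levels [4 7 7 7]
Step 8: flows [1->0,2->0,3->0,2=3] -> levels [7 6 6 6]
  -> period-2 cycle (repeats step 6); tank 0 never drops to <=2
Tank 0 never reaches <=2 within 15 steps

Answer: -1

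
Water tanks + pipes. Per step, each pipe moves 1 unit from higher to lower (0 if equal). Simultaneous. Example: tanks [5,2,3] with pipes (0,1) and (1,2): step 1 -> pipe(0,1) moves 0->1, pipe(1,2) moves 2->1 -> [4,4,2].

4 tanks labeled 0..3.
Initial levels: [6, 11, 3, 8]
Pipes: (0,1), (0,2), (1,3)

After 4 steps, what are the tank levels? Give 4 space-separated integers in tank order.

Step 1: flows [1->0,0->2,1->3] -> levels [6 9 4 9]
Step 2: flows [1->0,0->2,1=3] -> levels [6 8 5 9]
Step 3: flows [1->0,0->2,3->1] -> levels [6 8 6 8]
Step 4: flows [1->0,0=2,1=3] -> levels [7 7 6 8]

Answer: 7 7 6 8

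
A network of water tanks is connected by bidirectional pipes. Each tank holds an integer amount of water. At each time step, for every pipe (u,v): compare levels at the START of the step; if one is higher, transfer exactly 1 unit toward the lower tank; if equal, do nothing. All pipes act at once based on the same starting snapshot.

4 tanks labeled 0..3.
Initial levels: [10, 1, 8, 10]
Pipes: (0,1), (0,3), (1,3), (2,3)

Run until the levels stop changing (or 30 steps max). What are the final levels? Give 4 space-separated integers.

Step 1: flows [0->1,0=3,3->1,3->2] -> levels [9 3 9 8]
Step 2: flows [0->1,0->3,3->1,2->3] -> levels [7 5 8 9]
Step 3: flows [0->1,3->0,3->1,3->2] -> levels [7 7 9 6]
Step 4: flows [0=1,0->3,1->3,2->3] -> levels [6 6 8 9]
Step 5: flows [0=1,3->0,3->1,3->2] -> levels [7 7 9 6]
  -> period-2 cycle: step 5 state = step 3 state; never stabilizes
  -> state at step 30: (30-3) mod 2 = 1, same as step 4 -> [6 6 8 9]

Answer: 6 6 8 9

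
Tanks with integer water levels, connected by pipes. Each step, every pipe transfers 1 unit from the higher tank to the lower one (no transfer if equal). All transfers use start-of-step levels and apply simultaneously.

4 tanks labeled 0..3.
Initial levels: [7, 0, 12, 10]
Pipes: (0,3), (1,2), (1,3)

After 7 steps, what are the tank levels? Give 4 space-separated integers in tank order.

Answer: 6 7 8 8

Derivation:
Step 1: flows [3->0,2->1,3->1] -> levels [8 2 11 8]
Step 2: flows [0=3,2->1,3->1] -> levels [8 4 10 7]
Step 3: flows [0->3,2->1,3->1] -> levels [7 6 9 7]
Step 4: flows [0=3,2->1,3->1] -> levels [7 8 8 6]
Step 5: flows [0->3,1=2,1->3] -> levels [6 7 8 8]
Step 6: flows [3->0,2->1,3->1] -> levels [7 9 7 6]
Step 7: flows [0->3,1->2,1->3] -> levels [6 7 8 8]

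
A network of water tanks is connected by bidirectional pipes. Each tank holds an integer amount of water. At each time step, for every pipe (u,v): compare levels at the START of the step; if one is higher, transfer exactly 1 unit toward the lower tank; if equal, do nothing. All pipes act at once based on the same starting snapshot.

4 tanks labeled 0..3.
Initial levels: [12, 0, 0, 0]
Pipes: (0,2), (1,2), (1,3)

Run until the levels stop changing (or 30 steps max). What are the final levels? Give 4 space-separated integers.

Step 1: flows [0->2,1=2,1=3] -> levels [11 0 1 0]
Step 2: flows [0->2,2->1,1=3] -> levels [10 1 1 0]
Step 3: flows [0->2,1=2,1->3] -> levels [9 0 2 1]
Step 4: flows [0->2,2->1,3->1] -> levels [8 2 2 0]
Step 5: flows [0->2,1=2,1->3] -> levels [7 1 3 1]
Step 6: flows [0->2,2->1,1=3] -> levels [6 2 3 1]
Step 7: flows [0->2,2->1,1->3] -> levels [5 2 3 2]
Step 8: flows [0->2,2->1,1=3] -> levels [4 3 3 2]
Step 9: flows [0->2,1=2,1->3] -> levels [3 2 4 3]
Step 10: flows [2->0,2->1,3->1] -> levels [4 4 2 2]
Step 11: flows [0->2,1->2,1->3] -> levels [3 2 4 3]
  -> period-2 cycle: step 11 state = step 9 state; never stabilizes
  -> state at step 30: (30-9) mod 2 = 1, same as step 10 -> [4 4 2 2]

Answer: 4 4 2 2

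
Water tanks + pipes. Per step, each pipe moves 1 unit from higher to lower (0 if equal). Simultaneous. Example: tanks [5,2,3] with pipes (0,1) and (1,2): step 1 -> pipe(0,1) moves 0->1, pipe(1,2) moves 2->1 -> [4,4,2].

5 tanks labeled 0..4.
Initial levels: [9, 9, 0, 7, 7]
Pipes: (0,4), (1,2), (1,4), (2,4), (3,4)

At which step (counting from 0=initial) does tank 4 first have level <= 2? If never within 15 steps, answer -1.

Answer: -1

Derivation:
Step 1: flows [0->4,1->2,1->4,4->2,3=4] -> levels [8 7 2 7 8]
Step 2: flows [0=4,1->2,4->1,4->2,4->3] -> levels [8 7 4 8 5]
Step 3: flows [0->4,1->2,1->4,4->2,3->4] -> levels [7 5 6 7 7]
Step 4: flows [0=4,2->1,4->1,4->2,3=4] -> levels [7 7 6 7 5]
Step 5: flows [0->4,1->2,1->4,2->4,3->4] -> levels [6 5 6 6 9]
Step 6: flows [4->0,2->1,4->1,4->2,4->3] -> levels [7 7 6 7 5]
  -> period-2 cycle (repeats step 4); tank 4 never drops to <=2
Tank 4 never reaches <=2 within 15 steps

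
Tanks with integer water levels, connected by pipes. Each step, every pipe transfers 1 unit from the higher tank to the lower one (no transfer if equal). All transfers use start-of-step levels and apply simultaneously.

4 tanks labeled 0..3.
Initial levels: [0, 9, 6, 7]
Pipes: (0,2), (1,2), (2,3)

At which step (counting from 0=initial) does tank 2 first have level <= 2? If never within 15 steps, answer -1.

Answer: -1

Derivation:
Step 1: flows [2->0,1->2,3->2] -> levels [1 8 7 6]
Step 2: flows [2->0,1->2,2->3] -> levels [2 7 6 7]
Step 3: flows [2->0,1->2,3->2] -> levels [3 6 7 6]
Step 4: flows [2->0,2->1,2->3] -> levels [4 7 4 7]
Step 5: flows [0=2,1->2,3->2] -> levels [4 6 6 6]
Step 6: flows [2->0,1=2,2=3] -> levels [5 6 5 6]
Step 7: flows [0=2,1->2,3->2] -> levels [5 5 7 5]
Step 8: flows [2->0,2->1,2->3] -> levels [6 6 4 6]
Step 9: flows [0->2,1->2,3->2] -> levels [5 5 7 5]
  -> period-2 cycle (repeats step 7); tank 2 never drops to <=2
Tank 2 never reaches <=2 within 15 steps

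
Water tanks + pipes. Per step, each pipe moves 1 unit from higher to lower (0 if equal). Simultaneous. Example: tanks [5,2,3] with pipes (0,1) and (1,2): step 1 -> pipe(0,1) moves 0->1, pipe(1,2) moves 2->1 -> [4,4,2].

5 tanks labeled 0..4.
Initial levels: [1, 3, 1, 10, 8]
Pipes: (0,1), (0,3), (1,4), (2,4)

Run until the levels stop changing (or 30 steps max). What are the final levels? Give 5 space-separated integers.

Step 1: flows [1->0,3->0,4->1,4->2] -> levels [3 3 2 9 6]
Step 2: flows [0=1,3->0,4->1,4->2] -> levels [4 4 3 8 4]
Step 3: flows [0=1,3->0,1=4,4->2] -> levels [5 4 4 7 3]
Step 4: flows [0->1,3->0,1->4,2->4] -> levels [5 4 3 6 5]
Step 5: flows [0->1,3->0,4->1,4->2] -> levels [5 6 4 5 3]
Step 6: flows [1->0,0=3,1->4,2->4] -> levels [6 4 3 5 5]
Step 7: flows [0->1,0->3,4->1,4->2] -> levels [4 6 4 6 3]
Step 8: flows [1->0,3->0,1->4,2->4] -> levels [6 4 3 5 5]
  -> period-2 cycle: step 8 state = step 6 state; never stabilizes
  -> state at step 30: (30-6) mod 2 = 0, same as step 6 -> [6 4 3 5 5]

Answer: 6 4 3 5 5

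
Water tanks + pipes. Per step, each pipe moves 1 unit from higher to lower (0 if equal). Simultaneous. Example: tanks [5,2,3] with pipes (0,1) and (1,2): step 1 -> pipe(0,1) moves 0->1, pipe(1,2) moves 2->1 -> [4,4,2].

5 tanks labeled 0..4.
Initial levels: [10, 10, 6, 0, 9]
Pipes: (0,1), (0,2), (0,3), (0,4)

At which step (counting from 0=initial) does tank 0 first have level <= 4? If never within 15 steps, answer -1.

Step 1: flows [0=1,0->2,0->3,0->4] -> levels [7 10 7 1 10]
Step 2: flows [1->0,0=2,0->3,4->0] -> levels [8 9 7 2 9]
Step 3: flows [1->0,0->2,0->3,4->0] -> levels [8 8 8 3 8]
Step 4: flows [0=1,0=2,0->3,0=4] -> levels [7 8 8 4 8]
Step 5: flows [1->0,2->0,0->3,4->0] -> levels [9 7 7 5 7]
Step 6: flows [0->1,0->2,0->3,0->4] -> levels [5 8 8 6 8]
Step 7: flows [1->0,2->0,3->0,4->0] -> levels [9 7 7 5 7]
  -> period-2 cycle (repeats step 5); tank 0 never drops to <=4
Tank 0 never reaches <=4 within 15 steps

Answer: -1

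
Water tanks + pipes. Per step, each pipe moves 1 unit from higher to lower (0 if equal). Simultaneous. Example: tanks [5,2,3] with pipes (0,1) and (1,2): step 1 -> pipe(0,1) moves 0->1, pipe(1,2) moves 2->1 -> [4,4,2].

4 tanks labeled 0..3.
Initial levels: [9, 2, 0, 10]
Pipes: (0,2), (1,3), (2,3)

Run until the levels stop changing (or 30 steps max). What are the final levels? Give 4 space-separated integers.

Answer: 6 4 5 6

Derivation:
Step 1: flows [0->2,3->1,3->2] -> levels [8 3 2 8]
Step 2: flows [0->2,3->1,3->2] -> levels [7 4 4 6]
Step 3: flows [0->2,3->1,3->2] -> levels [6 5 6 4]
Step 4: flows [0=2,1->3,2->3] -> levels [6 4 5 6]
Step 5: flows [0->2,3->1,3->2] -> levels [5 5 7 4]
Step 6: flows [2->0,1->3,2->3] -> levels [6 4 5 6]
  -> period-2 cycle: step 6 state = step 4 state; never stabilizes
  -> state at step 30: (30-4) mod 2 = 0, same as step 4 -> [6 4 5 6]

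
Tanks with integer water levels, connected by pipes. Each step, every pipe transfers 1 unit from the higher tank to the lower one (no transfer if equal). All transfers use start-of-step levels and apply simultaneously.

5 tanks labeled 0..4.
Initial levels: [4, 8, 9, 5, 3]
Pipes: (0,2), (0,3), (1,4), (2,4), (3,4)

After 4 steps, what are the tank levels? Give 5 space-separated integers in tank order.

Answer: 6 6 5 5 7

Derivation:
Step 1: flows [2->0,3->0,1->4,2->4,3->4] -> levels [6 7 7 3 6]
Step 2: flows [2->0,0->3,1->4,2->4,4->3] -> levels [6 6 5 5 7]
Step 3: flows [0->2,0->3,4->1,4->2,4->3] -> levels [4 7 7 7 4]
Step 4: flows [2->0,3->0,1->4,2->4,3->4] -> levels [6 6 5 5 7]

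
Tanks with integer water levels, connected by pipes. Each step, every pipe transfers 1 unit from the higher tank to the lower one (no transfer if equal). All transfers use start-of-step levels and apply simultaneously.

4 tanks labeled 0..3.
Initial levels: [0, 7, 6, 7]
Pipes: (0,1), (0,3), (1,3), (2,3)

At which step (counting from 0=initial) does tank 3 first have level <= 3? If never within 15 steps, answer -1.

Step 1: flows [1->0,3->0,1=3,3->2] -> levels [2 6 7 5]
Step 2: flows [1->0,3->0,1->3,2->3] -> levels [4 4 6 6]
Step 3: flows [0=1,3->0,3->1,2=3] -> levels [5 5 6 4]
Step 4: flows [0=1,0->3,1->3,2->3] -> levels [4 4 5 7]
Step 5: flows [0=1,3->0,3->1,3->2] -> levels [5 5 6 4]
  -> period-2 cycle (repeats step 3); tank 3 never drops to <=3
Tank 3 never reaches <=3 within 15 steps

Answer: -1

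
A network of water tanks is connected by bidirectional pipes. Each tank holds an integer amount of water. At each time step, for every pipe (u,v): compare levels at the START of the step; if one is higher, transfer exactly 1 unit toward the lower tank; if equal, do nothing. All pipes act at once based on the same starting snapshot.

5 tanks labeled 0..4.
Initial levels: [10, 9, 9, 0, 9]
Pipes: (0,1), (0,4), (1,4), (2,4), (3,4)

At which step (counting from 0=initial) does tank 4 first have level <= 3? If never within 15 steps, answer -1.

Step 1: flows [0->1,0->4,1=4,2=4,4->3] -> levels [8 10 9 1 9]
Step 2: flows [1->0,4->0,1->4,2=4,4->3] -> levels [10 8 9 2 8]
Step 3: flows [0->1,0->4,1=4,2->4,4->3] -> levels [8 9 8 3 9]
Step 4: flows [1->0,4->0,1=4,4->2,4->3] -> levels [10 8 9 4 6]
Step 5: flows [0->1,0->4,1->4,2->4,4->3] -> levels [8 8 8 5 8]
Step 6: flows [0=1,0=4,1=4,2=4,4->3] -> levels [8 8 8 6 7]
Step 7: flows [0=1,0->4,1->4,2->4,4->3] -> levels [7 7 7 7 9]
Step 8: flows [0=1,4->0,4->1,4->2,4->3] -> levels [8 8 8 8 5]
Step 9: flows [0=1,0->4,1->4,2->4,3->4] -> levels [7 7 7 7 9]
  -> period-2 cycle (repeats step 7); tank 4 never drops to <=3
Tank 4 never reaches <=3 within 15 steps

Answer: -1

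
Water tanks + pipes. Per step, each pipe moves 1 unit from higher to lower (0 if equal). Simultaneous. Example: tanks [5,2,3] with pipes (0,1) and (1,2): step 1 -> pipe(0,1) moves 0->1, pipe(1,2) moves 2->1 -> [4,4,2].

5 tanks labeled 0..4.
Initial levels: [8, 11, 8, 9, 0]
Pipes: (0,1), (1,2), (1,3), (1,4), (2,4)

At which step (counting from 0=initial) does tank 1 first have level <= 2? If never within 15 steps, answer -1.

Step 1: flows [1->0,1->2,1->3,1->4,2->4] -> levels [9 7 8 10 2]
Step 2: flows [0->1,2->1,3->1,1->4,2->4] -> levels [8 9 6 9 4]
Step 3: flows [1->0,1->2,1=3,1->4,2->4] -> levels [9 6 6 9 6]
Step 4: flows [0->1,1=2,3->1,1=4,2=4] -> levels [8 8 6 8 6]
Step 5: flows [0=1,1->2,1=3,1->4,2=4] -> levels [8 6 7 8 7]
Step 6: flows [0->1,2->1,3->1,4->1,2=4] -> levels [7 10 6 7 6]
Step 7: flows [1->0,1->2,1->3,1->4,2=4] -> levels [8 6 7 8 7]
  -> period-2 cycle (repeats step 5); tank 1 never drops to <=2
Tank 1 never reaches <=2 within 15 steps

Answer: -1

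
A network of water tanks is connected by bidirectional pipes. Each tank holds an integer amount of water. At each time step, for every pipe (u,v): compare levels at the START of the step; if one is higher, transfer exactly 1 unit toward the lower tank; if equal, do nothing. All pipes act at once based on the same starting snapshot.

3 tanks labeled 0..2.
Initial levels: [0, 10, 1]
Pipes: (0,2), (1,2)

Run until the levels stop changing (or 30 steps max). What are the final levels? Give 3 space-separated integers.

Step 1: flows [2->0,1->2] -> levels [1 9 1]
Step 2: flows [0=2,1->2] -> levels [1 8 2]
Step 3: flows [2->0,1->2] -> levels [2 7 2]
Step 4: flows [0=2,1->2] -> levels [2 6 3]
Step 5: flows [2->0,1->2] -> levels [3 5 3]
Step 6: flows [0=2,1->2] -> levels [3 4 4]
Step 7: flows [2->0,1=2] -> levels [4 4 3]
Step 8: flows [0->2,1->2] -> levels [3 3 5]
Step 9: flows [2->0,2->1] -> levels [4 4 3]
  -> period-2 cycle: step 9 state = step 7 state; never stabilizes
  -> state at step 30: (30-7) mod 2 = 1, same as step 8 -> [3 3 5]

Answer: 3 3 5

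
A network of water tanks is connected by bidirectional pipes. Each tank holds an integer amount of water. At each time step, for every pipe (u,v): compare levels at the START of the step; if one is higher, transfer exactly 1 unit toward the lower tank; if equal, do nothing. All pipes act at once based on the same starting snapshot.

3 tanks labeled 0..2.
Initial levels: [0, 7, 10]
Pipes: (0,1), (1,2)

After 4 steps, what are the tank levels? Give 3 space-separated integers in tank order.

Answer: 4 6 7

Derivation:
Step 1: flows [1->0,2->1] -> levels [1 7 9]
Step 2: flows [1->0,2->1] -> levels [2 7 8]
Step 3: flows [1->0,2->1] -> levels [3 7 7]
Step 4: flows [1->0,1=2] -> levels [4 6 7]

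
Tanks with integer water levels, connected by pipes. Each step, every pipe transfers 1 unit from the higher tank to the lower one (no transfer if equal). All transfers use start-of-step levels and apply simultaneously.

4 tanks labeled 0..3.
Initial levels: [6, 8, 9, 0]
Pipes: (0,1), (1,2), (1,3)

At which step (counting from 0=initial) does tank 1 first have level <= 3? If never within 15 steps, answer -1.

Step 1: flows [1->0,2->1,1->3] -> levels [7 7 8 1]
Step 2: flows [0=1,2->1,1->3] -> levels [7 7 7 2]
Step 3: flows [0=1,1=2,1->3] -> levels [7 6 7 3]
Step 4: flows [0->1,2->1,1->3] -> levels [6 7 6 4]
Step 5: flows [1->0,1->2,1->3] -> levels [7 4 7 5]
Step 6: flows [0->1,2->1,3->1] -> levels [6 7 6 4]
  -> period-2 cycle (repeats step 4); tank 1 never drops to <=3
Tank 1 never reaches <=3 within 15 steps

Answer: -1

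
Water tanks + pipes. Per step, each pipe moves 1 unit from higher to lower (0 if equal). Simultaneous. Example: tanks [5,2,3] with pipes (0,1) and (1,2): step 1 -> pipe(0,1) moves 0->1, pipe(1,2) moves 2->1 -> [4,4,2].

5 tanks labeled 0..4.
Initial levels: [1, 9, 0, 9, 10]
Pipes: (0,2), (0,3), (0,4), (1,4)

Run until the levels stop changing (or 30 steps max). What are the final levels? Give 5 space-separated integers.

Answer: 7 7 5 5 5

Derivation:
Step 1: flows [0->2,3->0,4->0,4->1] -> levels [2 10 1 8 8]
Step 2: flows [0->2,3->0,4->0,1->4] -> levels [3 9 2 7 8]
Step 3: flows [0->2,3->0,4->0,1->4] -> levels [4 8 3 6 8]
Step 4: flows [0->2,3->0,4->0,1=4] -> levels [5 8 4 5 7]
Step 5: flows [0->2,0=3,4->0,1->4] -> levels [5 7 5 5 7]
Step 6: flows [0=2,0=3,4->0,1=4] -> levels [6 7 5 5 6]
Step 7: flows [0->2,0->3,0=4,1->4] -> levels [4 6 6 6 7]
Step 8: flows [2->0,3->0,4->0,4->1] -> levels [7 7 5 5 5]
Step 9: flows [0->2,0->3,0->4,1->4] -> levels [4 6 6 6 7]
  -> period-2 cycle: step 9 state = step 7 state; never stabilizes
  -> state at step 30: (30-7) mod 2 = 1, same as step 8 -> [7 7 5 5 5]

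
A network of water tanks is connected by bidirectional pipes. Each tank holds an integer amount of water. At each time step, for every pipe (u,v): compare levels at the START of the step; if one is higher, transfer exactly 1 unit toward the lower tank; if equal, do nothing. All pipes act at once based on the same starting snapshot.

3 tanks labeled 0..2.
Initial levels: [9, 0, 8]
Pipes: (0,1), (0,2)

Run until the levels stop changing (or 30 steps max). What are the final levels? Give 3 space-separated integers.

Answer: 5 6 6

Derivation:
Step 1: flows [0->1,0->2] -> levels [7 1 9]
Step 2: flows [0->1,2->0] -> levels [7 2 8]
Step 3: flows [0->1,2->0] -> levels [7 3 7]
Step 4: flows [0->1,0=2] -> levels [6 4 7]
Step 5: flows [0->1,2->0] -> levels [6 5 6]
Step 6: flows [0->1,0=2] -> levels [5 6 6]
Step 7: flows [1->0,2->0] -> levels [7 5 5]
Step 8: flows [0->1,0->2] -> levels [5 6 6]
  -> period-2 cycle: step 8 state = step 6 state; never stabilizes
  -> state at step 30: (30-6) mod 2 = 0, same as step 6 -> [5 6 6]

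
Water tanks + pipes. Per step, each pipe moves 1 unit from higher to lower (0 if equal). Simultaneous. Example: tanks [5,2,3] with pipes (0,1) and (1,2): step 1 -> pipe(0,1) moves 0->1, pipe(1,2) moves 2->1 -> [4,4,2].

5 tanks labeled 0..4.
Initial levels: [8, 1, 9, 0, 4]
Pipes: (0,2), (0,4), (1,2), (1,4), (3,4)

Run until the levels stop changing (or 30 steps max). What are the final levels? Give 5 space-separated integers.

Step 1: flows [2->0,0->4,2->1,4->1,4->3] -> levels [8 3 7 1 3]
Step 2: flows [0->2,0->4,2->1,1=4,4->3] -> levels [6 4 7 2 3]
Step 3: flows [2->0,0->4,2->1,1->4,4->3] -> levels [6 4 5 3 4]
Step 4: flows [0->2,0->4,2->1,1=4,4->3] -> levels [4 5 5 4 4]
Step 5: flows [2->0,0=4,1=2,1->4,3=4] -> levels [5 4 4 4 5]
Step 6: flows [0->2,0=4,1=2,4->1,4->3] -> levels [4 5 5 5 3]
Step 7: flows [2->0,0->4,1=2,1->4,3->4] -> levels [4 4 4 4 6]
Step 8: flows [0=2,4->0,1=2,4->1,4->3] -> levels [5 5 4 5 3]
Step 9: flows [0->2,0->4,1->2,1->4,3->4] -> levels [3 3 6 4 6]
Step 10: flows [2->0,4->0,2->1,4->1,4->3] -> levels [5 5 4 5 3]
  -> period-2 cycle: step 10 state = step 8 state; never stabilizes
  -> state at step 30: (30-8) mod 2 = 0, same as step 8 -> [5 5 4 5 3]

Answer: 5 5 4 5 3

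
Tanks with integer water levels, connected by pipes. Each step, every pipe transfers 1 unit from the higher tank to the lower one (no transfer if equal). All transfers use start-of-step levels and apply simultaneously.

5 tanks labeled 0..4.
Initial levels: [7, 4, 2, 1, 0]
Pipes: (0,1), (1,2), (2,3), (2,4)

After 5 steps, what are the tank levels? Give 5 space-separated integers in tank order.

Step 1: flows [0->1,1->2,2->3,2->4] -> levels [6 4 1 2 1]
Step 2: flows [0->1,1->2,3->2,2=4] -> levels [5 4 3 1 1]
Step 3: flows [0->1,1->2,2->3,2->4] -> levels [4 4 2 2 2]
Step 4: flows [0=1,1->2,2=3,2=4] -> levels [4 3 3 2 2]
Step 5: flows [0->1,1=2,2->3,2->4] -> levels [3 4 1 3 3]

Answer: 3 4 1 3 3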